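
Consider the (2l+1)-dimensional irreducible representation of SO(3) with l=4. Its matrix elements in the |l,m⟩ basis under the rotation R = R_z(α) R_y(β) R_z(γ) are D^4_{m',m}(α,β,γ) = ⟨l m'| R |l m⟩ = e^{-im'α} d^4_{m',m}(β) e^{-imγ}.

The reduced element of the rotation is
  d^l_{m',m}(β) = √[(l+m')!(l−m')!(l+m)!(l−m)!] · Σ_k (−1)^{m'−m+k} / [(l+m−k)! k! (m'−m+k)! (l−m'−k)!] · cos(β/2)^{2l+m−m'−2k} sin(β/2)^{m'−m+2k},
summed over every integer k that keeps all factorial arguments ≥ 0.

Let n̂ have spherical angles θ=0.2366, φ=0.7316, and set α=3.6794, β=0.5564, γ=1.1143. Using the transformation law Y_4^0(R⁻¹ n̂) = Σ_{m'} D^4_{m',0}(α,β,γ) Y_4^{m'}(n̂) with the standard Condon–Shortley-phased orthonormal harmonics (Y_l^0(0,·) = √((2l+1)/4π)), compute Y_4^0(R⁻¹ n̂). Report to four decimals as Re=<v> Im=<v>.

Need the full column D^4_{m',0} for m'=−4..4 at α=3.6794, β=0.5564, γ=1.1143.
cos(β/2)=0.961551, sin(β/2)=0.274625
d^4_{-4,0}: single k=4 term ⇒ +0.040682;  D = -0.022309+0.034019i
d^4_{-3,0}: k∈[3..4] ⇒ +0.201441 -0.016432 = +0.185009;  D = +0.007884-0.184841i
d^4_{-2,0}: k∈[2..4] ⇒ +0.565506 -0.123010 +0.003763 = +0.446258;  D = +0.212058+0.392655i
d^4_{-1,0}: k∈[1..4] ⇒ +0.933389 -0.456825 +0.037264 -0.000507 = +0.513321;  D = -0.440858-0.262951i
d^4_{0,0}: k∈[0..4] ⇒ +0.730768 -0.953753 +0.175047 -0.006346 +0.000032 = -0.054251;  D = -0.054251+0.000000i
d^4_{1,0}: k∈[0..3] ⇒ -0.933389 +0.456825 -0.037264 +0.000507 = -0.513321;  D = +0.440858-0.262951i
d^4_{2,0}: k∈[0..2] ⇒ +0.565506 -0.123010 +0.003763 = +0.446258;  D = +0.212058-0.392655i
d^4_{3,0}: k∈[0..1] ⇒ -0.201441 +0.016432 = -0.185009;  D = -0.007884-0.184841i
d^4_{4,0}: single k=0 term ⇒ +0.040682;  D = -0.022309-0.034019i
Y_4^{m'}(θ=0.2366,φ=0.7316) and Σ D·Y over m':
  (-0.0223+0.0340i)·(-0.0013-0.0003i)  (+0.0079-0.1848i)·(-0.0092-0.0127i)  (+0.2121+0.3927i)·(+0.0111-0.1026i)  (-0.4409-0.2630i)·(+0.2900-0.2604i)  (-0.0543+0.0000i)·(+0.6250+0.0000i)  (+0.4409-0.2630i)·(-0.2900-0.2604i)  (+0.2121-0.3927i)·(+0.0111+0.1026i)  (-0.0079-0.1848i)·(+0.0092-0.0127i)  (-0.0223-0.0340i)·(-0.0013+0.0003i)
Y_4^0(R⁻¹ n̂) = -0.346031-0.000000i

Re=-0.3460 Im=0.0000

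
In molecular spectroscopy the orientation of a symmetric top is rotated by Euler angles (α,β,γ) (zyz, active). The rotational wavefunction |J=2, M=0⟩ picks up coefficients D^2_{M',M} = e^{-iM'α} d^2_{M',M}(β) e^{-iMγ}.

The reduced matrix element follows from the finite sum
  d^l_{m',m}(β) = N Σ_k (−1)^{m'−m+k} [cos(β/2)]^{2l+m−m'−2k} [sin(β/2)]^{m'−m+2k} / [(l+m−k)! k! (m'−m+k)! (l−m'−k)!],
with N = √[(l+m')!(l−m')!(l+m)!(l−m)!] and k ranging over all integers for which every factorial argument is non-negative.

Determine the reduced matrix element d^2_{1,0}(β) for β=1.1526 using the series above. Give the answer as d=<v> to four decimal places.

d^2_{1,0}(β=1.1526) via the finite sum:
Half-angle: c=0.838485, s=0.544925. N=√(6·1·2·2)=4.898979
The bounds max(0,m−m')=0 and min(l+m,l−m')=1 give 2 terms
  k=0: (−1)^1·4.8990/(2)·0.8385^3·0.5449^1 = -0.786861
  k=1: (−1)^2·4.8990/(2)·0.8385^1·0.5449^3 = +0.332339
d^2_{1,0}(1.1526) = -0.786861 +0.332339 = -0.454522

d=-0.4545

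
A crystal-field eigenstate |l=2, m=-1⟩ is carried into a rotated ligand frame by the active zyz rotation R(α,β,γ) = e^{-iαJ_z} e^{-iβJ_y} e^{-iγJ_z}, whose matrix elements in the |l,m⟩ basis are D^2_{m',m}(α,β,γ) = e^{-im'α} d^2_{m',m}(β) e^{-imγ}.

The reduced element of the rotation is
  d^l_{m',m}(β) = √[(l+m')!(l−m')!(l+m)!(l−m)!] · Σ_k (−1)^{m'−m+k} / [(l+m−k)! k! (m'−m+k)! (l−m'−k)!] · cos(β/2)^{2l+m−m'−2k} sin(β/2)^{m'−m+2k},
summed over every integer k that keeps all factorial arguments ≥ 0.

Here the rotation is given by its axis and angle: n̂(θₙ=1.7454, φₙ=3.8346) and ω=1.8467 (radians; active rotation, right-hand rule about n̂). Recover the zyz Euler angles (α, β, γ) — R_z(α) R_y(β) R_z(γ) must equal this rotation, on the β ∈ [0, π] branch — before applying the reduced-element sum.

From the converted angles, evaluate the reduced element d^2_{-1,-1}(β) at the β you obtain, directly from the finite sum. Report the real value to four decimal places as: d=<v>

d=-0.5622

Axis–angle → zyz. n̂ = (sinθₙcosφₙ, sinθₙsinφₙ, cosθₙ) = (-0.757631, -0.629140, -0.173718), ω = 1.8467.
R = I cosω + sinω [n̂]ₓ + (1−cosω) n̂n̂ᵀ gives
  R = [+0.457957, +0.773653, -0.437878; +0.439357, +0.231228, +0.868043; +0.772814, -0.589911, -0.234018]
β = atan2(√(R₁₃²+R₂₃²), R₃₃) = 1.807004; α = atan2(R₂₃, R₁₃) mod 2π = 2.037992; γ = atan2(R₃₂, −R₃₁) mod 2π = 3.793570
d^2_{-1,-1}(β=1.8070) via the finite sum:
c=cos(1.807004/2)=0.618863, s=sin(1.807004/2)=0.785499; N=√[1·6·1·6]=6.000000
The bounds max(0,m−m')=0 and min(l+m,l−m')=1 give 2 terms
  k=0: (−1)^0·6.0000/(6)·0.6189^4·0.7855^0 = +0.146682
  k=1: (−1)^1·6.0000/(2)·0.6189^2·0.7855^2 = -0.708927
d^2_{-1,-1}(1.8070) = +0.146682 -0.708927 = -0.562245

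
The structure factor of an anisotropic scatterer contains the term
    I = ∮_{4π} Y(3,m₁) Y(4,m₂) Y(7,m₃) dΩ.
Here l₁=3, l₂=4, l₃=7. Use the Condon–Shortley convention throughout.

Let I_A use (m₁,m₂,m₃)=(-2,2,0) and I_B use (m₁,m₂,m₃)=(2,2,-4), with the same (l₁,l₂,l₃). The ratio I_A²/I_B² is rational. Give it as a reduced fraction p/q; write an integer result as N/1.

7/66

l's match ⇒ only the (l;m) 3-j factors differ between A and B.
A: triangle coeff Δ(3,4,7) = 1/45045; Σ_t [0,0]: t=0:+1/172800 = 1/172800; (3j)²=7/2145 [(3 4 7; -2 2 0)], sign=-1
B: triangle coeff Δ(3,4,7) = 1/45045; Σ_t [0,0]: t=0:+1/172800 = 1/172800; (3j)²=2/65 [(3 4 7; 2 2 -4)], sign=-1
I_A²/I_B² = (7/2145)/(2/65) = 7/66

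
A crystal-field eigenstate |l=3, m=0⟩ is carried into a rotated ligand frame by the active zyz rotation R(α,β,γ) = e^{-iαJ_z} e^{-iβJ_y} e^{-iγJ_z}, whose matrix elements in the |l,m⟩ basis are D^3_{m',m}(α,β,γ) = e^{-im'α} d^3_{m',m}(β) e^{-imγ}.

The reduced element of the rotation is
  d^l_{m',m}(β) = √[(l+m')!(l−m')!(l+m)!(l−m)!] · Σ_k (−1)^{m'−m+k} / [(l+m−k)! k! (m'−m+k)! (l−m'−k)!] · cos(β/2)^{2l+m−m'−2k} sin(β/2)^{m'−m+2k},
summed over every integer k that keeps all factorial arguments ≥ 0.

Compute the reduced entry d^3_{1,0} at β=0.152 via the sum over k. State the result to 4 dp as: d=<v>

d^3_{1,0}(β=0.1520) via the finite sum:
With c≡cos(β/2)=0.997113 and s≡sin(β/2)=0.075927, N=[24·2·6·6]^{1/2}=41.569219
The bounds max(0,m−m')=0 and min(l+m,l−m')=2 give 3 terms
  k=0: (−1)^1·41.5692/(12)·0.9971^5·0.0759^1 = -0.259244
  k=1: (−1)^2·41.5692/(4)·0.9971^3·0.0759^3 = +0.004510
  k=2: (−1)^3·41.5692/(12)·0.9971^1·0.0759^5 = -0.000009
d^3_{1,0}(0.1520) = -0.259244 +0.004510 -0.000009 = -0.254743

d=-0.2547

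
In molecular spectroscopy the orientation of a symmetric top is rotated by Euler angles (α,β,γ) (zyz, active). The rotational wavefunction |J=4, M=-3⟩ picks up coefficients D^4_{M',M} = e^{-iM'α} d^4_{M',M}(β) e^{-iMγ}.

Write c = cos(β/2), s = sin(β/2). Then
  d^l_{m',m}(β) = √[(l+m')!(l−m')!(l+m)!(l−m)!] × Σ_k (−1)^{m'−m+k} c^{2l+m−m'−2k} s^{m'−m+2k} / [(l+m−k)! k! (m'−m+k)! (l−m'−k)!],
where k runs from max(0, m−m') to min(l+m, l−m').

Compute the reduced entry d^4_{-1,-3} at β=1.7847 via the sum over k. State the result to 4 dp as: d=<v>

d^4_{-1,-3}(β=1.7847) via the finite sum:
Half-angle: c=0.627584, s=0.778549. N=√(6·120·1·5040)=1904.940944
k: max(0,(-3)−(-1))=0 … min(4+(-3),4−(-1))=1
  k=0: (−1)^2·1904.9409/(240)·0.6276^6·0.7785^2 = +0.293950
  k=1: (−1)^3·1904.9409/(144)·0.6276^4·0.7785^4 = -0.753963
d^4_{-1,-3}(1.7847) = +0.293950 -0.753963 = -0.460013

d=-0.4600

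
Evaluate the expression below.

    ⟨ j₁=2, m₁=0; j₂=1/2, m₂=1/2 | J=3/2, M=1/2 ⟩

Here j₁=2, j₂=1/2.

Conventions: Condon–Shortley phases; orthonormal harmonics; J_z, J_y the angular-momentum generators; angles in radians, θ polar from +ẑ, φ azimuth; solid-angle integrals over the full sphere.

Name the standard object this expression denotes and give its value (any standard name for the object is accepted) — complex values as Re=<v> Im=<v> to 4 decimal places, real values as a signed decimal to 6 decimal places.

This is a Clebsch–Gordan (vector-coupling) coefficient.
triangle: 1!*3!*0!/5! = 6/120
(j±m)!: 2!*2!*1!*0!*2!*1! = 8
prefactor² = (2J+1)*Δ*N² = 8/5
  k=1: −1/(1!*0!*1!*0!*2!*0!) = -1/2
Σ = -1/2  ⇒  CG² = 8/5*(-1/2)² = 2/5
CG = −√(2/5) = -0.632456

Clebsch–Gordan coefficient, −√(2/5) ≈ -0.632456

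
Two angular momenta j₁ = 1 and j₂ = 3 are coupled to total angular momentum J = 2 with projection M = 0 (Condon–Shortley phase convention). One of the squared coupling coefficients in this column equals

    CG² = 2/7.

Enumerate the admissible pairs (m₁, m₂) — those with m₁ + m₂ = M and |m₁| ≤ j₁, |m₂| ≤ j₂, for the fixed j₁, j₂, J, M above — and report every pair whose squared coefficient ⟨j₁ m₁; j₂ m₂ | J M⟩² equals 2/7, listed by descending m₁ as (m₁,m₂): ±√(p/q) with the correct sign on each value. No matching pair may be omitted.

Admissible pairs with m₁+m₂ = M = 0: (-1,1), (0,0), (1,-1)
  (m₁,m₂)=(1,-1): CG² = 2/7, CG = +√(2/7)   ← matches the target
  (m₁,m₂)=(0,0): CG² = 3/7, CG = −√(3/7)
  (m₁,m₂)=(-1,1): CG² = 2/7, CG = +√(2/7)   ← matches the target
Pairs with CG² = 2/7: (1,-1): +√(2/7); (-1,1): +√(2/7)

(1,-1): +√(2/7); (-1,1): +√(2/7)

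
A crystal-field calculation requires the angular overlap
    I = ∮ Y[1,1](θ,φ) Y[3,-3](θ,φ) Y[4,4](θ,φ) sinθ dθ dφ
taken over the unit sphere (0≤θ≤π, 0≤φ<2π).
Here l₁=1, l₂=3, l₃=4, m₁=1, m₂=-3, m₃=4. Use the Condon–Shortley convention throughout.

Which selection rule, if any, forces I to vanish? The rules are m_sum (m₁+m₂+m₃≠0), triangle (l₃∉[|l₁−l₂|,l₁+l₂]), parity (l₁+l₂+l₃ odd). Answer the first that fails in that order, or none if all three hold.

m_sum

Σmᵢ = 2  ✗
l₃∈[|l₁−l₂|,l₁+l₂]=[2,4], have l₃=4
Σlᵢ = 8 ⇒ even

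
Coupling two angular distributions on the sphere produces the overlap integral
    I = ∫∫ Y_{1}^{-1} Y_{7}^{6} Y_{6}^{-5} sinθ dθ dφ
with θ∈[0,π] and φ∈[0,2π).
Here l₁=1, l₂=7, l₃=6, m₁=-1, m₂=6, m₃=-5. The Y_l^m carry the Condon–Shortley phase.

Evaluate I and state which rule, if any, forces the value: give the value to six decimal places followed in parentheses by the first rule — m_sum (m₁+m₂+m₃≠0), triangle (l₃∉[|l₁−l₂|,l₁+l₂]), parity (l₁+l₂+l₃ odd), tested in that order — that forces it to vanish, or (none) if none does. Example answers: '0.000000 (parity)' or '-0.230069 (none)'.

m-sum 0 ✓  L=14 even ✓  6≤6≤8 ✓
Π(2lᵢ+1) = 3×15×13 = 585
triangle coeff Δ(1,7,6) = 1/1365
Σ_t [1,1]: t=1:−1/518400 = -1/518400
(3j)²=7/195 [(1 7 6; 0 0 0)], sign=-1
Σ_t [2,2]: t=2:+1/79833600 = 1/79833600
(3j)²=2/35 [(1 7 6; -1 6 -5)], sign=-1
⇒ 4πI² = 6/5
I = (+1)√(6/5/(4π)) = 0.30901936
No selection rule forces the value: the integral is nonzero (none).

0.309019 (none)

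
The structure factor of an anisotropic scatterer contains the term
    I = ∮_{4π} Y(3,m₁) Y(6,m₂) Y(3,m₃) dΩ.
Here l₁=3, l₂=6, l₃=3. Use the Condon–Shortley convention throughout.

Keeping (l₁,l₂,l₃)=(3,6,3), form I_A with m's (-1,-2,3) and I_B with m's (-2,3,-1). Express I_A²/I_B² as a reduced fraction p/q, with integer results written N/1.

l's match ⇒ only the (l;m) 3-j factors differ between A and B.
A: triangle coeff Δ(3,6,3) = 1/12012; Σ_t [4,4]: t=4:+1/34560 = 1/34560; (3j)²=1/429 [(3 6 3; -1 -2 3)], sign=+1
B: triangle coeff Δ(3,6,3) = 1/12012; Σ_t [5,5]: t=5:−1/5760 = -1/5760; (3j)²=9/286 [(3 6 3; -2 3 -1)], sign=-1
I_A²/I_B² = (1/429)/(9/286) = 2/27

2/27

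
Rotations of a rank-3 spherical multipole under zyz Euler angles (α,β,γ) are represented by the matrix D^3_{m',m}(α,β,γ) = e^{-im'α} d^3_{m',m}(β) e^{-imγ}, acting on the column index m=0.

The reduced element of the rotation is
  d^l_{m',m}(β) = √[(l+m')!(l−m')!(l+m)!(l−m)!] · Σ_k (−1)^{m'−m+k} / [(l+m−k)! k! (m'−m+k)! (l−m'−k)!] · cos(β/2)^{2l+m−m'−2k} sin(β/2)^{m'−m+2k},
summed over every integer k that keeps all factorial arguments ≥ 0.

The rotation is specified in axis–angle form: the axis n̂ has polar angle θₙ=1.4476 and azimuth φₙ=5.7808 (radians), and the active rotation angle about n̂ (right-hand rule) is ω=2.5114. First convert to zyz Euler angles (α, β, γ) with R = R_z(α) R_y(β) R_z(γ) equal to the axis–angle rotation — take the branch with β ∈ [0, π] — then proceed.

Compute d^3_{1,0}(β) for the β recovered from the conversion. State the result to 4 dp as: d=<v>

Axis–angle → zyz. n̂ = (sinθₙcosφₙ, sinθₙsinφₙ, cosθₙ) = (+0.869794, -0.477868, +0.122885), ω = 2.5114.
R = I cosω + sinω [n̂]ₓ + (1−cosω) n̂n̂ᵀ gives
  R = [+0.559848, -0.823870, -0.088370; -0.679037, -0.395063, -0.618736; +0.474846, +0.406404, -0.780613]
β = atan2(√(R₁₃²+R₂₃²), R₃₃) = 2.466443; α = atan2(R₂₃, R₁₃) mod 2π = 4.570525; γ = atan2(R₃₂, −R₃₁) mod 2π = 2.433703
d^3_{1,0}(β=2.4664) via the finite sum:
Half-angle: c=0.331200, s=0.943561. N=√(24·2·6·6)=41.569219
k∈{0,1,2} keeps every argument non-negative
  k=0: (−1)^1·41.5692/(12)·0.3312^5·0.9436^1 = -0.013026
  k=1: (−1)^2·41.5692/(4)·0.3312^3·0.9436^3 = +0.317170
  k=2: (−1)^3·41.5692/(12)·0.3312^1·0.9436^5 = -0.858084
d^3_{1,0}(2.4664) = -0.013026 +0.317170 -0.858084 = -0.553940

d=-0.5539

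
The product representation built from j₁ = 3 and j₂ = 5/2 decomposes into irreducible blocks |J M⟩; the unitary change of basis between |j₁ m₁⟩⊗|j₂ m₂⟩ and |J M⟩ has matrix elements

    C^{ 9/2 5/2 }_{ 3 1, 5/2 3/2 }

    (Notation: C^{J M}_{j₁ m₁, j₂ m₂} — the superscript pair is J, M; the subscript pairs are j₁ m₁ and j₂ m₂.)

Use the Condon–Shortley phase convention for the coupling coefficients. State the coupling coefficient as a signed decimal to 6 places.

−√(10/99) = -0.317821

triangle: 1!×5!×4!/11! = 2880/39916800
(j±m)!: 4!×2!×4!×1!×7!×2! = 11612160
prefactor² = (2J+1)×Δ×N² = 92160/11
  k=0: +1/(0!×1!×2!×4!×3!×0!) = 1/288
  k=1: −1/(1!×0!×1!×3!×4!×1!) = -1/144
Σ = -1/288  ⇒  CG² = 92160/11×(-1/288)² = 10/99
CG = −√(10/99) = -0.317821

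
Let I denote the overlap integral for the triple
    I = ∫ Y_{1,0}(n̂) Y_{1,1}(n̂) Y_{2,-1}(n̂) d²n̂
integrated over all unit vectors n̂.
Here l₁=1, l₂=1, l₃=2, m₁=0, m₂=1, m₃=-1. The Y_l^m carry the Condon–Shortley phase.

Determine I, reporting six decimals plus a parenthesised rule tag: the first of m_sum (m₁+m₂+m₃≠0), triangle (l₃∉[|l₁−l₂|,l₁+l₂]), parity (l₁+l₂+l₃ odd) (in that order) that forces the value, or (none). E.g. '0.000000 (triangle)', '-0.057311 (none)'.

-0.218510 (none)

Checks pass: Σm=0; 4 even; l₃=2∈[0,2].
(2·1+1)(2·1+1)(2·2+1) = 45
Δ: 0! 2! 2! / 5! → 1/30
sum: t=0:+1/1 = 1/1
3j²(1 1 2; 0 0 0) = Δ·Π!·Σ² = 2/15  (sign +1)
sum: t=0:+1/2 = 1/2
3j²(1 1 2; 0 1 -1) = Δ·Π!·Σ² = 1/10  (sign -1)
combine: 4πI² = 45·2/15·1/10 = 3/5
take √, sign -1: I = -0.21850969
No selection rule forces the value: the integral is nonzero (none).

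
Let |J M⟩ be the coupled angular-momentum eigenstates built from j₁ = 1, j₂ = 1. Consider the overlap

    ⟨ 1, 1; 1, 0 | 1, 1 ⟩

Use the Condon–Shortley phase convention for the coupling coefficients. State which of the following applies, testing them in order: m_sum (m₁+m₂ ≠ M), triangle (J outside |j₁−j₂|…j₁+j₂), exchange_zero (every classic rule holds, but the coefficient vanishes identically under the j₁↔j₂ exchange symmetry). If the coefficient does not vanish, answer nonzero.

nonzero

m-sum: m₁+m₂ = 1+0 = 1, M = 1  ✓
triangle: |j₁−j₂| = 0 ≤ J = 1 ≤ j₁+j₂ = 2  ✓
exchange: j₁≠j₂ or m₁≠m₂ — the exchange symmetry imposes no constraint here
value check: CG = +√(1/2) = +0.707107 ≠ 0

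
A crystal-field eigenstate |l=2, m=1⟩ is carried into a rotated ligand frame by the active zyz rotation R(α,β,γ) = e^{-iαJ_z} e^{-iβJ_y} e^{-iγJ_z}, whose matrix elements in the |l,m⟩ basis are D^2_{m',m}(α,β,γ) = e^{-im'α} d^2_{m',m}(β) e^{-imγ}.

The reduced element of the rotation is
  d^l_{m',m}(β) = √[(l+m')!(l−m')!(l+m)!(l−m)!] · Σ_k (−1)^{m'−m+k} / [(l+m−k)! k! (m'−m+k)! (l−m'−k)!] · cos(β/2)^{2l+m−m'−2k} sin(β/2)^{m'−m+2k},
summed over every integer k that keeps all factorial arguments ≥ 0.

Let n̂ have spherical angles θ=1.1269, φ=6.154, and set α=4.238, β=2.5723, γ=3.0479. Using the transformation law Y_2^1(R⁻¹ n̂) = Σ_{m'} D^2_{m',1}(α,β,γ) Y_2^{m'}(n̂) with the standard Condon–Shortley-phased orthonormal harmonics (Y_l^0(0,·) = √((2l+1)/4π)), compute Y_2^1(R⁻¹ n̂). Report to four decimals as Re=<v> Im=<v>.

Need the full column D^2_{m',1} for m'=−2..2 at α=4.2380, β=2.5723, γ=3.0479.
cos(β/2)=0.280818, sin(β/2)=0.959761
d^2_{-2,1}: single k=3 term ⇒ +0.496529;  D = +0.325799-0.374694i
d^2_{-1,1}: k∈[2..3] ⇒ +0.217920 -0.848501 = -0.630581;  D = -0.234303-0.585435i
d^2_{0,1}: k∈[1..2] ⇒ +0.052061 -0.608121 = -0.556060;  D = +0.553621+0.052023i
d^2_{1,1}: k∈[0..1] ⇒ +0.006219 -0.217920 = -0.211701;  D = -0.113899+0.178451i
d^2_{2,1}: single k=0 term ⇒ -0.042508;  D = -0.021428-0.036712i
Y_2^{m'}(θ=1.1269,φ=6.154) and Σ D·Y over m':
  (+0.3258-0.3747i)·(+0.3046+0.0805i)  (-0.2343-0.5854i)·(+0.2971+0.0386i)  (+0.5536+0.0520i)·(-0.1409+0.0000i)  (-0.1139+0.1785i)·(-0.2971+0.0386i)  (-0.0214-0.0367i)·(+0.3046-0.0805i)
Y_2^1(R⁻¹ n̂) = +0.021847-0.345096i

Re=0.0218 Im=-0.3451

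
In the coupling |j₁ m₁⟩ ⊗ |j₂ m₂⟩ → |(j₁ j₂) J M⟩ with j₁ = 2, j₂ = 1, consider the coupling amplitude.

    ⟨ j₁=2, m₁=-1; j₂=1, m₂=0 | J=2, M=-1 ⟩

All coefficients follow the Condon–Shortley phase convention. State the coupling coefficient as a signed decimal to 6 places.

−√(1/6) ≈ -0.408248

j₁+j₂−J=1  J+j₁−j₂=3  J−j₁+j₂=1  j₁+j₂+J+1=6
(j₁±m₁, j₂±m₂, J±M) = (1,3,1,1,1,3)
P² = 3/2
sum k=0..1:
  [0] +1/6 = 1/6
  [1] −1/2 = -1/2
S = -1/3
C² = P²·S² = 1/6 ; C = -0.408248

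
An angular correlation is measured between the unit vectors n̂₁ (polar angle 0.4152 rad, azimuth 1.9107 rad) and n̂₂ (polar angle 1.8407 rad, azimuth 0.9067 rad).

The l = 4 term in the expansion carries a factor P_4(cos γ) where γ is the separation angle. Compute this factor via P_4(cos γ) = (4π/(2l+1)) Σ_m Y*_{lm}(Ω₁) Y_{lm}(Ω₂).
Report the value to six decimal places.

Expand P_4 via completeness: Σ_{m} conj(Y_{4,m}) at Ω₁ times Y_{4,m} at Ω₂ —
  m=-4: (0.002456, 0.011456) × (-0.337772, 0.178089) = (-0.002870, -0.003432)  (running Σ = (-0.002870, -0.003432))
  m=-3: (0.064042, -0.039360) × (0.272642, 0.122243) = (0.022272, -0.002903)  (running Σ = (0.019402, -0.006335))
  m=-2: (-0.205768, -0.166331) × (0.037498, 0.151522) = (0.017487, -0.037415)  (running Σ = (0.036889, -0.043750))
  m=-1: (-0.166560, 0.471002) × (0.187508, -0.239569) = (0.081606, 0.128219)  (running Σ = (0.118495, 0.084469))
  m=0: (0.255812, -0.000000) × (0.110443, 0.000000) = (0.028253, 0.000000)  (running Σ = (0.146748, 0.084469))
  m=1: (0.166560, 0.471002) × (-0.187508, -0.239569) = (0.081606, -0.128219)  (running Σ = (0.228354, -0.043750))
  m=2: (-0.205768, 0.166331) × (0.037498, -0.151522) = (0.017487, 0.037415)  (running Σ = (0.245841, -0.006335))
  m=3: (-0.064042, -0.039360) × (-0.272642, 0.122243) = (0.022272, 0.002903)  (running Σ = (0.268113, -0.003432))
  m=4: (0.002456, -0.011456) × (-0.337772, -0.178089) = (-0.002870, 0.003432)  (running Σ = (0.265243, 0.000000))
Total Σ_m = (0.265243, 0.000000). Multiply by 1.396263: (0.370350, 0.000000). P_4(cos γ) = 0.370350

0.370350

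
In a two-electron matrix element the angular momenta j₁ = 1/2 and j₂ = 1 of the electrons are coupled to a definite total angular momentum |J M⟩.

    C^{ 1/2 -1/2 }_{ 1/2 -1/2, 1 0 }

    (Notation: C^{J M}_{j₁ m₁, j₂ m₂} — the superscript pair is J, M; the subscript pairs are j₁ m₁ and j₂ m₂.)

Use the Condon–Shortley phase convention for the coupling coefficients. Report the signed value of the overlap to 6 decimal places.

√[2·1!0!1!/3! · 0!1!1!1!0!1!] = √(1/3)
  +(−1)^1/∏(1,0,0,0,0,1)! = -1  (running -1)
⟨..|..⟩ = √(1/3)·(-1) = -0.577350

-0.577350  (= −√(1/3))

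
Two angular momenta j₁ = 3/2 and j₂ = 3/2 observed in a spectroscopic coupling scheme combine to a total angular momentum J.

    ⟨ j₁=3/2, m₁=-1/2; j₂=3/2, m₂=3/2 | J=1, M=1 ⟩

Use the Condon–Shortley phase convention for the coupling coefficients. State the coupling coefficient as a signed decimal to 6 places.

j₁+j₂−J=2  J+j₁−j₂=1  J−j₁+j₂=1  j₁+j₂+J+1=5
(j₁±m₁, j₂±m₂, J±M) = (1,2,3,0,2,0)
P² = 6/5
sum k=2..2:
  [2] +1/2 = 1/2
S = 1/2
C² = P²·S² = 3/10 ; C = +0.547723

+√(3/10) = +0.547723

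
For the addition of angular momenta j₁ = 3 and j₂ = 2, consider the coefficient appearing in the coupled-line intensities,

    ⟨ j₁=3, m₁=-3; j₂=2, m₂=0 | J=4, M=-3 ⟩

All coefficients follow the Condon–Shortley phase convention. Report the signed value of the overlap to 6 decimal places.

-0.670820

√[9·1!5!3!/10! · 0!6!2!2!1!7!] = √(25920)
  +(−1)^1/∏(1,0,5,1,0,2)! = -1/240  (running -1/240)
⟨..|..⟩ = √(25920)·(-1/240) = -0.670820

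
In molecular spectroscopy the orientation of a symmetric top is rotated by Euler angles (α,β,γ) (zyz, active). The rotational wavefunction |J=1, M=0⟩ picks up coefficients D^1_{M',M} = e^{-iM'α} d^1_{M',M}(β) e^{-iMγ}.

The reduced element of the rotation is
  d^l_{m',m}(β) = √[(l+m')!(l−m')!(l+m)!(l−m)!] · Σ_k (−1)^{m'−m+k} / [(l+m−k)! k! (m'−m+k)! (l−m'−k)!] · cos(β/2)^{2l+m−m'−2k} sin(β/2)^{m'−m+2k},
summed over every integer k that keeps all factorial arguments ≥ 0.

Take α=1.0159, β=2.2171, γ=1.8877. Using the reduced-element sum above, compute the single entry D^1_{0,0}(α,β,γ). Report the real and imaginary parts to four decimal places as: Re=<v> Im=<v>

Re=-0.6022 Im=0.0000

First d^1_{0,0}(β=2.2171), then the phase factors e^{-i(0)α} and e^{-i(0)γ}:
With c≡cos(β/2)=0.445960 and s≡sin(β/2)=0.895053, N=[1·1·1·1]^{1/2}=1.000000
Admissible k: 0..1 (factorial args all ≥0)
  k=0: (−1)^0·1.0000/(1)·0.4460^2·0.8951^0 = +0.198880
  k=1: (−1)^1·1.0000/(1)·0.4460^0·0.8951^2 = -0.801120
d^1_{0,0}(2.2171) = +0.198880 -0.801120 = -0.602240
Phases: e^{-i·(0)·1.0159}=+1.000000+0.000000i, e^{-i·(0)·1.8877}=+1.000000+0.000000i ⇒ D=-0.602240+0.000000i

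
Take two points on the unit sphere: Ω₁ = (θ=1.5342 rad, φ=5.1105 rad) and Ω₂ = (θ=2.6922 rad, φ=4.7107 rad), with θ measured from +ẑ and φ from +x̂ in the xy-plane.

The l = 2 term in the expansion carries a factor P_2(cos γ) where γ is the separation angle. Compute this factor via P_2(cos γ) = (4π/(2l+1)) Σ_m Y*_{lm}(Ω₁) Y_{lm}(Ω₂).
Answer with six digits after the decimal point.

-0.298036

Summing Y*_{l m}(θ₁,φ₁)·Y_{l m}(θ₂,φ₂) over m ∈ [−2, 2]; prefactor 4π/(2·2+1) = 2.513274:
  term(m=-2) = (0.019600, 0.020165)   from Y*(Ω₁)=(-0.269803, -0.275708), Y(Ω₂)=(-0.072897, -0.000246)
  term(m=-1) = (-0.007865, -0.003324)   from Y*(Ω₁)=(0.010951, -0.026038), Y(Ω₂)=(0.000511, -0.302287)
  term(m=+0) = (-0.142054, -0.000000)   from Y*(Ω₁)=(-0.314125, -0.000000), Y(Ω₂)=(0.452222, 0.000000)
  term(m=+1) = (-0.007865, 0.003324)   from Y*(Ω₁)=(-0.010951, -0.026038), Y(Ω₂)=(-0.000511, -0.302287)
  term(m=+2) = (0.019600, -0.020165)   from Y*(Ω₁)=(-0.269803, 0.275708), Y(Ω₂)=(-0.072897, 0.000246)
Total Σ_m = (-0.118585, 0.000000). Multiply by 2.513274: (-0.298036, 0.000000). P_2(cos γ) = -0.298036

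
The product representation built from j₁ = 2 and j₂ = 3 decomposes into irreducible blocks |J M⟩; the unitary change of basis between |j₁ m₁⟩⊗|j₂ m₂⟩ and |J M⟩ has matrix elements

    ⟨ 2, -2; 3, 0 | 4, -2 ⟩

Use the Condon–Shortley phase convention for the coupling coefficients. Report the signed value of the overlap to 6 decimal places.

−√(3/7) = -0.654654

j₁+j₂−J=1  J+j₁−j₂=3  J−j₁+j₂=5  j₁+j₂+J+1=10
(j₁±m₁, j₂±m₂, J±M) = (0,4,3,3,2,6)
P² = 15552/7
sum k=1..1:
  [1] −1/72 = -1/72
S = -1/72
C² = P²·S² = 3/7 ; C = -0.654654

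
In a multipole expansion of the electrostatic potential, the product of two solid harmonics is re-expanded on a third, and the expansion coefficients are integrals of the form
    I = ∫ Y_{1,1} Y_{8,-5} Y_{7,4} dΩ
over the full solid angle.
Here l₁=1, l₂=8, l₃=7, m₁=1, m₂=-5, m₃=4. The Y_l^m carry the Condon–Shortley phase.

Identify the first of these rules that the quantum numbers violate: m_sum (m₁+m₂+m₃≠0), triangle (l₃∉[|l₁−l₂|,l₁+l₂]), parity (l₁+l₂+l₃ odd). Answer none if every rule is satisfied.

none

m₁+m₂+m₃ = 1 − 5 + 4 = 0  ✓
triangle: |1−8|=7 ≤ l₃=7 ≤ 1+8=9  ✓
parity: l₁+l₂+l₃ = 16 is even  ✓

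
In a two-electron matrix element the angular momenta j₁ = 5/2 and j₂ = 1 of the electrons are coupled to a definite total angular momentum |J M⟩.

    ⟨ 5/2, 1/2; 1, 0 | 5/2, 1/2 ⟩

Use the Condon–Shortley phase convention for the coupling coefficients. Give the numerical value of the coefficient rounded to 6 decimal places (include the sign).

√[6·1!4!1!/7! · 3!2!1!1!3!2!] = √(144/35)
  +(−1)^0/∏(0,1,2,1,2,0)! = 1/4  (running 1/4)
  +(−1)^1/∏(1,0,1,0,3,1)! = -1/6  (running 1/12)
⟨..|..⟩ = √(144/35)·(1/12) = +0.169031

+0.169031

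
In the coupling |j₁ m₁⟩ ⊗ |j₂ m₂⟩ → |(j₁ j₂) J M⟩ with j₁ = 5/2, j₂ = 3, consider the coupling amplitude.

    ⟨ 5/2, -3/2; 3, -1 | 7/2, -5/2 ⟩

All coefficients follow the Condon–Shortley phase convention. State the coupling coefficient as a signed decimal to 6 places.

−√(10/63) ≈ -0.398410

triangle: 2!*3!*4!/10! = 288/3628800
(j±m)!: 1!*4!*2!*4!*1!*6! = 829440
prefactor² = (2J+1)*Δ*N² = 18432/35
  k=1: −1/(1!*1!*3!*1!*0!*3!) = -1/36
  k=2: +1/(2!*0!*2!*0!*1!*4!) = 1/96
Σ = -5/288  ⇒  CG² = 18432/35*(-5/288)² = 10/63
CG = −√(10/63) = -0.398410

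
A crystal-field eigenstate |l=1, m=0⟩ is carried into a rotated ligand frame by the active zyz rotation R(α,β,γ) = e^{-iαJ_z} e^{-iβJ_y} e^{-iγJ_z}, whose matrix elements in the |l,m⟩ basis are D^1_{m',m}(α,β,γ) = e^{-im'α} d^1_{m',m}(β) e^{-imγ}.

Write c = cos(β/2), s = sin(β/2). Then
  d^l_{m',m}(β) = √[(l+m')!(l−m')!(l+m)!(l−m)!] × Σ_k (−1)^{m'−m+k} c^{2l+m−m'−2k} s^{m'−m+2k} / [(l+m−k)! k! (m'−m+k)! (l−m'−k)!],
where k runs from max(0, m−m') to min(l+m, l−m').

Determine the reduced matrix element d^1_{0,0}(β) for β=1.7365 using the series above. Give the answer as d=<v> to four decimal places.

d^1_{0,0}(β=1.7365) via the finite sum:
c=cos(1.736500/2)=0.646163, s=sin(1.736500/2)=0.763199; N=√[1·1·1·1]=1.000000
Admissible k: 0..1 (factorial args all ≥0)
  k=0: (−1)^0·1.0000/(1)·0.6462^2·0.7632^0 = +0.417527
  k=1: (−1)^1·1.0000/(1)·0.6462^0·0.7632^2 = -0.582473
d^1_{0,0}(1.7365) = +0.417527 -0.582473 = -0.164946

d=-0.1649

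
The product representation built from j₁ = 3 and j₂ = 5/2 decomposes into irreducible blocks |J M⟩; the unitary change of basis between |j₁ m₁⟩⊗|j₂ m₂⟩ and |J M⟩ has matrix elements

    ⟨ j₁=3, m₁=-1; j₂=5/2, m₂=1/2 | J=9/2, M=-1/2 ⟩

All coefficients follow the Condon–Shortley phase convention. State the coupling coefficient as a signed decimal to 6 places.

triangle: 1!·5!·4!/11! = 2880/39916800
(j±m)!: 2!·4!·3!·2!·4!·5! = 1658880
prefactor² = (2J+1)·Δ·N² = 92160/77
  k=0: +1/(0!·1!·4!·3!·1!·1!) = 1/144
  k=1: −1/(1!·0!·3!·2!·2!·2!) = -1/48
Σ = -1/72  ⇒  CG² = 92160/77·(-1/72)² = 160/693
CG = −√(160/693) = -0.480500

-0.480500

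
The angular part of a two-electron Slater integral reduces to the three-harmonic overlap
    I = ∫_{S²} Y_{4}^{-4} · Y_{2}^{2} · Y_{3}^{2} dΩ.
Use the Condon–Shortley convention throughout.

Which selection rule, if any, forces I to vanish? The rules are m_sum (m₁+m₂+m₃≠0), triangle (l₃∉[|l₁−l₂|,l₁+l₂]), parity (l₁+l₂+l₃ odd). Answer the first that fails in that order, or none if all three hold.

parity

m₁+m₂+m₃ = -4 + 2 + 2 = 0  ✓
triangle: |4−2|=2 ≤ l₃=3 ≤ 4+2=6  ✓
parity: l₁+l₂+l₃ = 9 is odd  ✗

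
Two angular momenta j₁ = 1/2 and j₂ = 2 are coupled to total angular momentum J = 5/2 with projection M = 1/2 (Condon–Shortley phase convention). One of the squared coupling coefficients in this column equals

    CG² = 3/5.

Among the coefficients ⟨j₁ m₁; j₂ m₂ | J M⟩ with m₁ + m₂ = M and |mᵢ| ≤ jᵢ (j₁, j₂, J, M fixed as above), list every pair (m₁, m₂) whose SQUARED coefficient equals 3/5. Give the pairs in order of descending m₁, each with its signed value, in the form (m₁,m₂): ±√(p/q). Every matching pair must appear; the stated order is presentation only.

Admissible pairs with m₁+m₂ = M = 1/2: (-1/2,1), (1/2,0)
  (m₁,m₂)=(1/2,0): CG² = 3/5, CG = +√(3/5)   ← matches the target
  (m₁,m₂)=(-1/2,1): CG² = 2/5, CG = +√(2/5)
Pairs with CG² = 3/5: (1/2,0): +√(3/5)

(1/2,0): +√(3/5)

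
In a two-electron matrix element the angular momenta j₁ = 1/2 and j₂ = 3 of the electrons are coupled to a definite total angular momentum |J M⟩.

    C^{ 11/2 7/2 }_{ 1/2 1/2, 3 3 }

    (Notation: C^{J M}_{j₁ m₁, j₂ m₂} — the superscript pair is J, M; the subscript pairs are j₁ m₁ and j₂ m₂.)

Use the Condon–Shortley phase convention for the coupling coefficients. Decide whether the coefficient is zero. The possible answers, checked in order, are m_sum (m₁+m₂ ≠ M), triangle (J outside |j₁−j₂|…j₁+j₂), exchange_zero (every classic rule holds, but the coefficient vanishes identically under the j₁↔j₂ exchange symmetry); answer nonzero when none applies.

m-sum: m₁+m₂ = 1/2+3 = 7/2, M = 7/2  ✓
triangle: need |j₁−j₂| ≤ J ≤ j₁+j₂, i.e. J ∈ [5/2, 7/2]; J = 11/2 is outside ✗ ⇒ coefficient is 0

triangle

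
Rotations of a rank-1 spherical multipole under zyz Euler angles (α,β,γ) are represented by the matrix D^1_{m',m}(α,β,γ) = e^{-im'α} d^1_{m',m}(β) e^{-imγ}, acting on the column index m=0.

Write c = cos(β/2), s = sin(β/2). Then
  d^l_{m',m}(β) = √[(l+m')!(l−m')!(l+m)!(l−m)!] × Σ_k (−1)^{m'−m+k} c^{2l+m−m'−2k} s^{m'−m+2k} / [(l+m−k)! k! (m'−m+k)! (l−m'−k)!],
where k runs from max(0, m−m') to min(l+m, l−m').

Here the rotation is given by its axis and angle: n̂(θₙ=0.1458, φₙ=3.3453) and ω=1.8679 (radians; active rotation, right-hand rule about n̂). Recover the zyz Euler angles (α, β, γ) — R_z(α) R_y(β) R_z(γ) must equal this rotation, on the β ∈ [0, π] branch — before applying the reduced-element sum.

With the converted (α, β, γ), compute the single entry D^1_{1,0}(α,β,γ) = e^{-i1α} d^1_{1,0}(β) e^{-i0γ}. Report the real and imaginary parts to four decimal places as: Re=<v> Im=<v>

Axis–angle → zyz. n̂ = (sinθₙcosφₙ, sinθₙsinφₙ, cosθₙ) = (-0.142280, -0.029391, +0.989390), ω = 1.8679.
R = I cosω + sinω [n̂]ₓ + (1−cosω) n̂n̂ᵀ gives
  R = [-0.266582, -0.940637, -0.210085; +0.951449, -0.291635, +0.098454; -0.153878, -0.173639, +0.972713]
β = atan2(√(R₁₃²+R₂₃²), R₃₃) = 0.234144; α = atan2(R₂₃, R₁₃) mod 2π = 2.703346; γ = atan2(R₃₂, −R₃₁) mod 2π = 5.437524
D^1_{1,0}(2.7033,0.2341,5.4375) = e^{-i·1·2.7033}·d^1_{1,0}(0.2341)·e^{-i·0·5.4375}. Compute d first:
With c≡cos(β/2)=0.993155 and s≡sin(β/2)=0.116805, N=[2·1·1·1]^{1/2}=1.414214
Admissible k: 0..0 (factorial args all ≥0)
  k=0: (−1)^1·1.4142/(1)·0.9932^1·0.1168^1 = -0.164056
d^1_{1,0}(0.2341) = -0.164056
D = (-0.905497-0.424352i)·(-0.164056)·(+1.000000+0.000000i) = +0.148552+0.069618i

Re=0.1486 Im=0.0696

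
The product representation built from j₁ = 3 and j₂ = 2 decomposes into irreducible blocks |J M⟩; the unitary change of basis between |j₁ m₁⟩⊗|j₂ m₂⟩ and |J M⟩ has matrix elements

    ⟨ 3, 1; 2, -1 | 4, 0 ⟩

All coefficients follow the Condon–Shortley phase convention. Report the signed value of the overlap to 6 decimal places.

+0.597614  (= +√(5/14))

triangle: 1!×5!×3!/10! = 720/3628800
(j±m)!: 4!×2!×1!×3!×4!×4! = 165888
prefactor² = (2J+1)×Δ×N² = 10368/35
  k=0: +1/(0!×1!×2!×1!×3!×2!) = 1/24
  k=1: −1/(1!×0!×1!×0!×4!×3!) = -1/144
Σ = 5/144  ⇒  CG² = 10368/35×(5/144)² = 5/14
CG = +√(5/14) = +0.597614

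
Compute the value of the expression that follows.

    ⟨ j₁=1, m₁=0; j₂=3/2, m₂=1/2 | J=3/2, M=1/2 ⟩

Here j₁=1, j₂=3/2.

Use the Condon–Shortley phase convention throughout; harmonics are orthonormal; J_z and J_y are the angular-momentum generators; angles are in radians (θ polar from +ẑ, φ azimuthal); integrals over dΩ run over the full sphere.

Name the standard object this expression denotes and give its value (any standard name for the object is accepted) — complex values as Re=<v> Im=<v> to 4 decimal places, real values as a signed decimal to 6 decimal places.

Clebsch–Gordan coefficient, −√(1/15) ≈ -0.258199

This is a Clebsch–Gordan (vector-coupling) coefficient.
triangle: 1!·1!·2!/5! = 2/120
(j±m)!: 1!·1!·2!·1!·2!·1! = 4
prefactor² = (2J+1)·Δ·N² = 4/15
  k=0: +1/(0!·1!·1!·2!·0!·0!) = 1/2
  k=1: −1/(1!·0!·0!·1!·1!·1!) = -1
Σ = -1/2  ⇒  CG² = 4/15·(-1/2)² = 1/15
CG = −√(1/15) = -0.258199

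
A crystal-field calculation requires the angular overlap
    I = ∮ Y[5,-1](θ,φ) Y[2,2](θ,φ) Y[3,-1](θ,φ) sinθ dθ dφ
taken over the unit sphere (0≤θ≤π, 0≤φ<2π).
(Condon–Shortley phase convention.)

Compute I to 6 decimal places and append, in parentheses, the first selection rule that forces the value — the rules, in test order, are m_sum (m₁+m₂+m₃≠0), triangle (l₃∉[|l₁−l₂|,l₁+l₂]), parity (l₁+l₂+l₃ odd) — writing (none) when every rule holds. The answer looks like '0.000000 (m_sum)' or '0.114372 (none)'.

m-sum 0 ✓  L=10 even ✓  3≤3≤7 ✓
Π(2lᵢ+1) = 11×5×7 = 385
triangle coeff Δ(5,2,3) = 1/2310
Σ_t [2,2]: t=2:+1/144 = 1/144
(3j)²=10/231 [(5 2 3; 0 0 0)], sign=-1
Σ_t [4,4]: t=4:+1/1152 = 1/1152
(3j)²=1/154 [(5 2 3; -1 2 -1)], sign=+1
⇒ 4πI² = 25/231
I = (-1)√(25/231/(4π)) = -0.09280237
No selection rule forces the value: the integral is nonzero (none).

-0.092802 (none)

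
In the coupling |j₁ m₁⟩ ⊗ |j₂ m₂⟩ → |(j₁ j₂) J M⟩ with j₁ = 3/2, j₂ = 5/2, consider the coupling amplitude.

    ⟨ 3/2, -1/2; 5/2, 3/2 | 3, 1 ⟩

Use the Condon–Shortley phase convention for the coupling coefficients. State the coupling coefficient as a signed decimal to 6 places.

√[7·1!2!4!/8! · 1!2!4!1!4!2!] = √(96/5)
  +(−1)^0/∏(0,1,2,4,0,0)! = 1/48  (running 1/48)
  +(−1)^1/∏(1,0,1,3,1,1)! = -1/6  (running -7/48)
⟨..|..⟩ = √(96/5)·(-7/48) = -0.639010

-0.639010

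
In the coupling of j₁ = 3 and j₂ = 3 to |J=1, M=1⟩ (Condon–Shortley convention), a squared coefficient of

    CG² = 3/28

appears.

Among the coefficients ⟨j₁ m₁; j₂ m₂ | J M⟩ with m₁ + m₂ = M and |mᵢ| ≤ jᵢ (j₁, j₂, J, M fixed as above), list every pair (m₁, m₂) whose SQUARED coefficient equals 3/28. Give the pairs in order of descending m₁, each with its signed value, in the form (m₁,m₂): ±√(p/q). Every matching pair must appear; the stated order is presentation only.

Admissible pairs with m₁+m₂ = M = 1: (-2,3), (-1,2), (0,1), (1,0), (2,-1), (3,-2)
  (m₁,m₂)=(3,-2): CG² = 3/28, CG = +√(3/28)   ← matches the target
  (m₁,m₂)=(2,-1): CG² = 5/28, CG = −√(5/28)
  (m₁,m₂)=(1,0): CG² = 3/14, CG = +√(3/14)
  (m₁,m₂)=(0,1): CG² = 3/14, CG = −√(3/14)
  (m₁,m₂)=(-1,2): CG² = 5/28, CG = +√(5/28)
  (m₁,m₂)=(-2,3): CG² = 3/28, CG = −√(3/28)   ← matches the target
Pairs with CG² = 3/28: (3,-2): +√(3/28); (-2,3): −√(3/28)

(3,-2): +√(3/28); (-2,3): −√(3/28)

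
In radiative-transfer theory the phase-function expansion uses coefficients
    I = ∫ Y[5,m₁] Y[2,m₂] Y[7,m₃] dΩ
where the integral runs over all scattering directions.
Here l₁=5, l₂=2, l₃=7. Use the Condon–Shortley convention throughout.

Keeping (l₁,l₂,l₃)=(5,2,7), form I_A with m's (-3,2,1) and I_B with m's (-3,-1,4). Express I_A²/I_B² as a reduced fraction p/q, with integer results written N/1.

1/33

Same 5,2,7: normalisation and zero-m 3j drop out of the ratio.
A: Δ: 0! 10! 4! / 15! → 1/15015; sum: t=0:+1/1935360 = 1/1935360; 3j²(5 2 7; -3 2 1) = Δ·Π!·Σ² = 1/1001  (sign +1)
B: Δ: 0! 10! 4! / 15! → 1/15015; sum: t=0:+1/483840 = 1/483840; 3j²(5 2 7; -3 -1 4) = Δ·Π!·Σ² = 3/91  (sign -1)
I_A²/I_B² = (1/1001)/(3/91) = 1/33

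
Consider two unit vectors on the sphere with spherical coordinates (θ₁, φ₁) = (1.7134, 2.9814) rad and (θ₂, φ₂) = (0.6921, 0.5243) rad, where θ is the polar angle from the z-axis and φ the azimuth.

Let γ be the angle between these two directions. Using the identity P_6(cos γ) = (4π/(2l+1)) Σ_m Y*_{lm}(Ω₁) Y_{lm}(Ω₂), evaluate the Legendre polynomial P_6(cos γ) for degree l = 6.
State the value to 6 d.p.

Expand P_6 via completeness: Σ_{m} conj(Y_{6,m}) at Ω₁ times Y_{6,m} at Ω₂ —
  m=-6: (0.260176, -0.372541) × (-0.032627, 0.000137) = (-0.008438, 0.012191)  (running Σ = (-0.008438, 0.012191))
  m=-5: (0.157302, -0.162277) × (-0.118329, -0.067765) = (-0.029610, 0.008542)  (running Σ = (-0.038048, 0.020733))
  m=-4: (-0.213567, 0.159266) × (-0.164114, -0.282422) = (0.080029, 0.034178)  (running Σ = (0.041982, 0.054911))
  m=-3: (-0.221157, 0.115299) × (-0.000965, -0.458820) = (0.053115, 0.101360)  (running Σ = (0.095097, 0.156271))
  m=-2: (0.196838, -0.065314) × (0.127372, -0.221332) = (0.010616, -0.051886)  (running Σ = (0.105712, 0.104385))
  m=-1: (0.252171, -0.040745) × (-0.208129, 0.120358) = (-0.047580, 0.038831)  (running Σ = (0.058132, 0.143216))
  m=0: (-0.191075, -0.000000) × (-0.338726, 0.000000) = (0.064722, 0.000000)  (running Σ = (0.122854, 0.143216))
  m=1: (-0.252171, -0.040745) × (0.208129, 0.120358) = (-0.047580, -0.038831)  (running Σ = (0.075274, 0.104385))
  m=2: (0.196838, 0.065314) × (0.127372, 0.221332) = (0.010616, 0.051886)  (running Σ = (0.085890, 0.156271))
  m=3: (0.221157, 0.115299) × (0.000965, -0.458820) = (0.053115, -0.101360)  (running Σ = (0.139005, 0.054911))
  m=4: (-0.213567, -0.159266) × (-0.164114, 0.282422) = (0.080029, -0.034178)  (running Σ = (0.219034, 0.020733))
  m=5: (-0.157302, -0.162277) × (0.118329, -0.067765) = (-0.029610, -0.008542)  (running Σ = (0.189424, 0.012191))
  m=6: (0.260176, 0.372541) × (-0.032627, -0.000137) = (-0.008438, -0.012191)  (running Σ = (0.180987, 0.000000))
Total Σ_m = (0.180987, 0.000000). Multiply by 0.966644: (0.174950, 0.000000). P_6(cos γ) = 0.174950

0.174950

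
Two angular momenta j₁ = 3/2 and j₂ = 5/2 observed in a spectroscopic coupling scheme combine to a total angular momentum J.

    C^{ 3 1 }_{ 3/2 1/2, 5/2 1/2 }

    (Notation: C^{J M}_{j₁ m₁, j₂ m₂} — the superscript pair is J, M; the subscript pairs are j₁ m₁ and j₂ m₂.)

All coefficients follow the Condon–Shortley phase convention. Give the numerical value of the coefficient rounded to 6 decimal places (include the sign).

j₁+j₂−J=1  J+j₁−j₂=2  J−j₁+j₂=4  j₁+j₂+J+1=8
(j₁±m₁, j₂±m₂, J±M) = (2,1,3,2,4,2)
P² = 48/5
sum k=0..1:
  [0] +1/6 = 1/6
  [1] −1/8 = -1/8
S = 1/24
C² = P²·S² = 1/60 ; C = +0.129099

+0.129099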